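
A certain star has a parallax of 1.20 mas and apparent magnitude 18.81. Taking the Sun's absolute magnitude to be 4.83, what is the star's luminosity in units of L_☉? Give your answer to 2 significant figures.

d = 1/p = 1000/1.20 mas = 833.3 pc
M = m − 5 log₁₀ d + 5 = 18.81 − 5·2.9208 + 5 = 9.206
M − M_☉ = 9.206 − 4.83 = 4.376
L/L_☉ = 10^(−0.4 × 4.376) = 0.01777

L/L_☉ ≈ 0.018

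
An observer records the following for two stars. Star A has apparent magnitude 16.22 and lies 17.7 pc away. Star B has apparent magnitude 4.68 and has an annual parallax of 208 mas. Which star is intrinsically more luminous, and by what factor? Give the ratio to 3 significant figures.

Star B is more luminous, by a factor of 3050.

Star A: M = m − 5 log₁₀ d + 5 = 16.22 − 5·1.2480 + 5 = 14.980
Star B: p = 208 mas = 0.208″ → d = 1/p = 4.808 pc
Star B: M = m − 5 log₁₀ d + 5 = 4.68 − 5·0.6819 + 5 = 6.270
ΔM = M_A − M_B = 14.980 − (6.270) = 8.710; smaller M is more luminous → Star B.
L ratio = 10^(0.4 |ΔM|) = 10^3.484 = 3047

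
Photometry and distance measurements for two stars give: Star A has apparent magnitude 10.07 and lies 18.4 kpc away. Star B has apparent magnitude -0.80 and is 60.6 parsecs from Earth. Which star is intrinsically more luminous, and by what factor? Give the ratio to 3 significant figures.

Star A: d = 18.4 kpc = 18400 pc
Star A: M = m − 5 log₁₀ d + 5 = 10.07 − 5·4.2648 + 5 = -6.254
Star B: M = m − 5 log₁₀ d + 5 = -0.80 − 5·1.7825 + 5 = -4.712
ΔM = M_A − M_B = -6.254 − (-4.712) = -1.542; smaller M is more luminous → Star A.
L ratio = 10^(0.4 |ΔM|) = 10^0.617 = 4.137

Star A is more luminous, by a factor of 4.14.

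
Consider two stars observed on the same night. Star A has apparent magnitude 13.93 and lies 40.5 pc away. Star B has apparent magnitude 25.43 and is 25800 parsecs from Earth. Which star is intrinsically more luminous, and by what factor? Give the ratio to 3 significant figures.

Star B is more luminous, by a factor of 10.2.

Star A: M = m − 5 log₁₀ d + 5 = 13.93 − 5·1.6075 + 5 = 10.893
Star B: M = m − 5 log₁₀ d + 5 = 25.43 − 5·4.4116 + 5 = 8.372
ΔM = M_A − M_B = 10.893 − (8.372) = 2.521; smaller M is more luminous → Star B.
L ratio = 10^(0.4 |ΔM|) = 10^1.008 = 10.19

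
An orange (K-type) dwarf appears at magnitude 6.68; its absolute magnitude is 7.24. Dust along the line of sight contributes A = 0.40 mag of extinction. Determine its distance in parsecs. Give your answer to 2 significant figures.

m − M = 5 log₁₀(d/10 pc) + A  ⇒  6.68 − (7.24) − 0.40 = 5 log₁₀(d/10)
-0.960 = 5 log₁₀(d/10)
log₁₀ d = (m − M − A)/5 + 1 = 0.8080
d = 10^0.8080 = 6.427 pc

d ≈ 6.4 pc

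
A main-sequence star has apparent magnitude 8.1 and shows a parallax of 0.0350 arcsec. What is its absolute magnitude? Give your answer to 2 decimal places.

d = 1/p = 1/0.0350″ = 28.57 pc
5 log₁₀(d/10 pc) = 5 log₁₀(28.57) − 5 = 2.280
M = m − 5 log₁₀(d/10) = 8.1 − 2.280 = 5.820

M ≈ 5.82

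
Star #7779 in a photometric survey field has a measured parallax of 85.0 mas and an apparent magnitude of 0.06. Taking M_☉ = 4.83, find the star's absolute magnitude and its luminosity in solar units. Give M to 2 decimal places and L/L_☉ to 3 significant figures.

M ≈ -0.29; L/L_☉ ≈ 112

d = 1/p = 1000/85.0 mas = 11.76 pc
M = m − 5 log₁₀ d + 5 = 0.06 − 5·1.0706 + 5 = -0.293
M − M_☉ = -0.293 − 4.83 = -5.123
L/L_☉ = 10^(−0.4 × -5.123) = 112.0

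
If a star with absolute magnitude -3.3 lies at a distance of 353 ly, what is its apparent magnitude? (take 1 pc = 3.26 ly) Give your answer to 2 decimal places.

d = 353 ly / 3.26 = 108.3 pc
m = M + 5 log₁₀ d − 5 = -3.3 + 5·2.0346 − 5 = 1.873

m ≈ 1.87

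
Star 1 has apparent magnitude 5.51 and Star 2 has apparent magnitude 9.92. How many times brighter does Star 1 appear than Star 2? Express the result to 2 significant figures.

Magnitude difference = -4.41
Flux ratio = 10^(−0.4 Δm) = 10^(−0.4 × -4.41) = 10^1.764 = 58.08

58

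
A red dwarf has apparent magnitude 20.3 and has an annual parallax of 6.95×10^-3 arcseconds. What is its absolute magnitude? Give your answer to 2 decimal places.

d = 1/p = 1/6.95×10^-3″ = 143.9 pc
5 log₁₀(d/10 pc) = 5 log₁₀(143.9) − 5 = 5.790
M = m − 5 log₁₀(d/10) = 20.3 − 5.790 = 14.510

M ≈ 14.51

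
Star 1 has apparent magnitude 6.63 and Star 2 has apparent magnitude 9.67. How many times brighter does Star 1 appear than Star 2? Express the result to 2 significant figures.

16

Magnitude difference = -3.04
Flux ratio = 10^(−0.4 Δm) = 10^(−0.4 × -3.04) = 10^1.216 = 16.44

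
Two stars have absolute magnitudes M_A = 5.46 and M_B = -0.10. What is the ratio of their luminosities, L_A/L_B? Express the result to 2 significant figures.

L_A/L_B ≈ 6.0×10^-3

ΔM = M_A − M_B = 5.56
L_A/L_B = 10^(−0.4 ΔM) = 10^-2.224 = 5.970×10^-3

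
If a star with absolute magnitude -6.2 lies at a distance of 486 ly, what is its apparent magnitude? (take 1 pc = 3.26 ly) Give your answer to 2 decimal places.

d = 486 ly / 3.26 = 149.1 pc
m = M + 5 log₁₀ d − 5 = -6.2 + 5·2.1734 − 5 = -0.333

m ≈ -0.33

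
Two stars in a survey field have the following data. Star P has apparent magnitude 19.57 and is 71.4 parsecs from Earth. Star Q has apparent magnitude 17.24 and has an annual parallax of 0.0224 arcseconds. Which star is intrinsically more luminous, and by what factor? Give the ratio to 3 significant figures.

Star P: M = m − 5 log₁₀ d + 5 = 19.57 − 5·1.8537 + 5 = 15.302
Star Q: d = 1/p = 1/0.0224″ = 44.64 pc
Star Q: M = m − 5 log₁₀ d + 5 = 17.24 − 5·1.6498 + 5 = 13.991
ΔM = M_P − M_Q = 15.302 − (13.991) = 1.310; smaller M is more luminous → Star Q.
L ratio = 10^(0.4 |ΔM|) = 10^0.524 = 3.343

Star Q is more luminous, by a factor of 3.34.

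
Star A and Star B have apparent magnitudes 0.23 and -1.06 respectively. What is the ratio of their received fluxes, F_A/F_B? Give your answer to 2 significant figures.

Magnitude difference = 1.29
Flux ratio = 10^(−0.4 Δm) = 10^(−0.4 × 1.29) = 10^-0.516 = 0.3048

F_A/F_B ≈ 0.30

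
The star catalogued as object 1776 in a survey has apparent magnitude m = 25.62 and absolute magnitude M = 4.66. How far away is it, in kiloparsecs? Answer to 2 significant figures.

d ≈ 160 kpc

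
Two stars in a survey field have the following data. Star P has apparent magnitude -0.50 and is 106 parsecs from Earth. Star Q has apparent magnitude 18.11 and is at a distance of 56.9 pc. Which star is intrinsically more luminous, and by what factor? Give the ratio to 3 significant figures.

Star P: M = m − 5 log₁₀ d + 5 = -0.50 − 5·2.0253 + 5 = -5.627
Star Q: M = m − 5 log₁₀ d + 5 = 18.11 − 5·1.7551 + 5 = 14.334
ΔM = M_P − M_Q = -5.627 − (14.334) = -19.961; smaller M is more luminous → Star P.
L ratio = 10^(0.4 |ΔM|) = 10^7.984 = 9.647×10^7

Star P is more luminous, by a factor of 9.65×10^7.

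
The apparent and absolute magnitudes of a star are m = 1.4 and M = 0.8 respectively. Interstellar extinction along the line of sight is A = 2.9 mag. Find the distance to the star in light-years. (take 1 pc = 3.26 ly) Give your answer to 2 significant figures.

m − M = 5 log₁₀(d/10 pc) + A  ⇒  1.4 − (0.8) − 2.9 = 5 log₁₀(d/10)
-2.300 = 5 log₁₀(d/10)
log₁₀ d = (m − M − A)/5 + 1 = 0.5400
d = 10^0.5400 = 3.467 pc
= 11.30 ly

d ≈ 11 ly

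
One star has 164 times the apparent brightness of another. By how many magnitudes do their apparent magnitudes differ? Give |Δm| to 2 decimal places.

Pogson: Δm = −2.5 log₁₀(ratio) = −2.5 log₁₀(164) = −2.5 × 2.2148 = -5.537

|Δm| ≈ 5.54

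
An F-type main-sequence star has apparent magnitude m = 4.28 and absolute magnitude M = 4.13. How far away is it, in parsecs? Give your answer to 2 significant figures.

μ = m − M = 0.150
m − M = 5 log₁₀ d − 5
log₁₀ d = (m − M)/5 + 1 = 1.0300
d = 10^1.0300 = 10.72 pc

d ≈ 11 pc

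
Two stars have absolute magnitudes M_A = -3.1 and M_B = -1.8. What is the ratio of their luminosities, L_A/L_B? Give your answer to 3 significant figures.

ΔM = M_A − M_B = -1.3
L_A/L_B = 10^(−0.4 ΔM) = 10^0.520 = 3.311

L_A/L_B ≈ 3.31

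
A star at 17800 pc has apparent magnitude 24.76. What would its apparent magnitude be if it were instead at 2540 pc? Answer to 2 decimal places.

m ≈ 20.53

Flux ∝ 1/d², so Δm = 5 log₁₀(d₂/d₁) = 5 log₁₀(2540/17800) = -4.228
m₂ = m₁ + Δm = 24.76 + (-4.228) = 20.532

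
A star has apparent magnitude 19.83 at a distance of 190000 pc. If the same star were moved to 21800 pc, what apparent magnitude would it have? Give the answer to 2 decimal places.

m ≈ 15.13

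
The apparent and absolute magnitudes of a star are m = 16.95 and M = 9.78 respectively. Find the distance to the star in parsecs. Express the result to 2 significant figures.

d ≈ 270 pc

Distance modulus: m − M = 16.95 − (9.78) = 7.170
m − M = 5 log₁₀ d − 5
log₁₀ d = (m − M)/5 + 1 = 2.4340
d = 10^2.4340 = 271.6 pc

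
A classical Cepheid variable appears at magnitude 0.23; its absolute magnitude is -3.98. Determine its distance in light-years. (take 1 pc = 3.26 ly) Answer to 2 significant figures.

d ≈ 230 ly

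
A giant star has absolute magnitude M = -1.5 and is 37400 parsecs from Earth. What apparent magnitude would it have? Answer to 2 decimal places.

m = M + 5 log₁₀ d − 5 = -1.5 + 5·4.5729 − 5 = 16.364

m ≈ 16.36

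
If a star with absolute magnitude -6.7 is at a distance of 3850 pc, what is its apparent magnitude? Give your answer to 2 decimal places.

m = M + 5 log₁₀ d − 5 = -6.7 + 5·3.5855 − 5 = 6.227

m ≈ 6.23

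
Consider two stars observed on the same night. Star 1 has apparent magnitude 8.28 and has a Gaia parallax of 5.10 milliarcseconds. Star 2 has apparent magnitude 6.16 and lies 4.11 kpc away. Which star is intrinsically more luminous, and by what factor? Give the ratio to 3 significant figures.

Star 2 is more luminous, by a factor of 3100.

Star 1: p = 5.10 mas = 5.10×10^-3″ → d = 1/p = 196.1 pc
Star 1: M = m − 5 log₁₀ d + 5 = 8.28 − 5·2.2924 + 5 = 1.818
Star 2: d = 4.11 kpc = 4110 pc
Star 2: M = m − 5 log₁₀ d + 5 = 6.16 − 5·3.6138 + 5 = -6.909
ΔM = M_1 − M_2 = 1.818 − (-6.909) = 8.727; smaller M is more luminous → Star 2.
L ratio = 10^(0.4 |ΔM|) = 10^3.491 = 3096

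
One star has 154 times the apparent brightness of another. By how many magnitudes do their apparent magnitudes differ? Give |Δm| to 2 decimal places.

|Δm| ≈ 5.47

Pogson: Δm = −2.5 log₁₀(ratio) = −2.5 log₁₀(154) = −2.5 × 2.1875 = -5.469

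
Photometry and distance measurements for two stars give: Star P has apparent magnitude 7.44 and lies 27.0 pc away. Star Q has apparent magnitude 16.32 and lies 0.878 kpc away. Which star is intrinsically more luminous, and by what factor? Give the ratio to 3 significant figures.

Star P: M = m − 5 log₁₀ d + 5 = 7.44 − 5·1.4314 + 5 = 5.283
Star Q: d = 0.878 kpc = 878.0 pc
Star Q: M = m − 5 log₁₀ d + 5 = 16.32 − 5·2.9435 + 5 = 6.603
ΔM = M_P − M_Q = 5.283 − (6.603) = -1.319; smaller M is more luminous → Star P.
L ratio = 10^(0.4 |ΔM|) = 10^0.528 = 3.371

Star P is more luminous, by a factor of 3.37.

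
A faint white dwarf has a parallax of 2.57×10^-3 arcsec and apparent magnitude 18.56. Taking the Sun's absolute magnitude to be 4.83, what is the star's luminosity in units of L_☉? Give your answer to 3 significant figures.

d = 1/p = 1/2.57×10^-3″ = 389.1 pc
M = m − 5 log₁₀ d + 5 = 18.56 − 5·2.5901 + 5 = 10.610
M − M_☉ = 10.610 − 4.83 = 5.780
L/L_☉ = 10^(−0.4 × 5.780) = 4.877×10^-3

L/L_☉ ≈ 4.88×10^-3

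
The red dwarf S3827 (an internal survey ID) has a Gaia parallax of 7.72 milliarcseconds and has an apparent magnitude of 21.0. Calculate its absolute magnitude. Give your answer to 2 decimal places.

M ≈ 15.44

p = 7.72 mas = 7.72×10^-3″ → d = 1/p = 129.5 pc
5 log₁₀(d/10 pc) = 5 log₁₀(129.5) − 5 = 5.562
M = m − 5 log₁₀(d/10) = 21.0 − 5.562 = 15.438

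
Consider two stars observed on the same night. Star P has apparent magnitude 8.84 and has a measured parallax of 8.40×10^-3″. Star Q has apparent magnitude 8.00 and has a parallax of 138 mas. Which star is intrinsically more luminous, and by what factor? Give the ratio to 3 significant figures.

Star P is more luminous, by a factor of 125.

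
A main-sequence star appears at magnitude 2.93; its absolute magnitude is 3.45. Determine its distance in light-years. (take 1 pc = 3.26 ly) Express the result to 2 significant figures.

d ≈ 26 ly

μ = m − M = -0.520
m − M = 5 log₁₀ d − 5
log₁₀ d = (m − M)/5 + 1 = 0.8960
d = 10^0.8960 = 7.870 pc
= 25.66 ly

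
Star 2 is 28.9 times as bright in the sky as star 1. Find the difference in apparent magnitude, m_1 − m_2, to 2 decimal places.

Pogson: Δm = −2.5 log₁₀(ratio) = −2.5 log₁₀(28.9) = −2.5 × 1.4609 = -3.652
Star 2 is brighter so has the smaller magnitude: m_1 − m_2 is positive.

m_1 − m_2 ≈ 3.65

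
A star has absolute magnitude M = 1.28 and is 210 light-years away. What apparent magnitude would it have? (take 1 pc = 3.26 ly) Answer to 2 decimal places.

m ≈ 5.33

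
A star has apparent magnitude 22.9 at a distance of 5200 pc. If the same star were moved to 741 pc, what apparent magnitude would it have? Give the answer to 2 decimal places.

Flux ∝ 1/d², so Δm = 5 log₁₀(d₂/d₁) = 5 log₁₀(741/5200) = -4.231
m₂ = m₁ + Δm = 22.9 + (-4.231) = 18.669

m ≈ 18.67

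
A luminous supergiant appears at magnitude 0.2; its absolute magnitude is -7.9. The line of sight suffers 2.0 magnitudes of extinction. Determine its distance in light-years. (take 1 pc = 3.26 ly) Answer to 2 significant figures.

d ≈ 540 ly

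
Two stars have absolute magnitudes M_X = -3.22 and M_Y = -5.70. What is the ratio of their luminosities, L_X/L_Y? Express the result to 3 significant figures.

L_X/L_Y ≈ 0.102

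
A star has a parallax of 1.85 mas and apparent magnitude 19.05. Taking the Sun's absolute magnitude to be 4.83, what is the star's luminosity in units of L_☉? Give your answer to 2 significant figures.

L/L_☉ ≈ 6.0×10^-3

d = 1/p = 1000/1.85 mas = 540.5 pc
M = m − 5 log₁₀ d + 5 = 19.05 − 5·2.7328 + 5 = 10.386
M − M_☉ = 10.386 − 4.83 = 5.556
L/L_☉ = 10^(−0.4 × 5.556) = 5.993×10^-3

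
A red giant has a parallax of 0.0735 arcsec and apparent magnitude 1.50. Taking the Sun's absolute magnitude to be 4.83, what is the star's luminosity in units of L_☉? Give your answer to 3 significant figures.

L/L_☉ ≈ 39.8

d = 1/p = 1/0.0735″ = 13.61 pc
M = m − 5 log₁₀ d + 5 = 1.50 − 5·1.1337 + 5 = 0.831
M − M_☉ = 0.831 − 4.83 = -3.999
L/L_☉ = 10^(−0.4 × -3.999) = 39.76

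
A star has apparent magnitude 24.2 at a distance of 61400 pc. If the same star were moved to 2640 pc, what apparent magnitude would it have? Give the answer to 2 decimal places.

m ≈ 17.37

Flux ∝ 1/d², so Δm = 5 log₁₀(d₂/d₁) = 5 log₁₀(2640/61400) = -6.833
m₂ = m₁ + Δm = 24.2 + (-6.833) = 17.367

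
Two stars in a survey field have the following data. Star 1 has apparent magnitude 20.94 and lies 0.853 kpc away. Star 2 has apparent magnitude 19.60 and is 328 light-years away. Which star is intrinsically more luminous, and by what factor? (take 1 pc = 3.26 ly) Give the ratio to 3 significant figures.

Star 1 is more luminous, by a factor of 20.9.

Star 1: d = 0.853 kpc = 853.0 pc
Star 1: M = m − 5 log₁₀ d + 5 = 20.94 − 5·2.9309 + 5 = 11.285
Star 2: d = 328 ly / 3.26 = 100.6 pc
Star 2: M = m − 5 log₁₀ d + 5 = 19.60 − 5·2.0027 + 5 = 14.587
ΔM = M_1 − M_2 = 11.285 − (14.587) = -3.301; smaller M is more luminous → Star 1.
L ratio = 10^(0.4 |ΔM|) = 10^1.321 = 20.92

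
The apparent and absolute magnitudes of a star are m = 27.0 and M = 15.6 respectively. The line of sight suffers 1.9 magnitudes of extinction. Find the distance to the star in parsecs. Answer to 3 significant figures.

m − M = 5 log₁₀(d/10 pc) + A  ⇒  27.0 − (15.6) − 1.9 = 5 log₁₀(d/10)
9.500 = 5 log₁₀(d/10)
log₁₀ d = (m − M − A)/5 + 1 = 2.9000
d = 10^2.9000 = 794.3 pc

d ≈ 794 pc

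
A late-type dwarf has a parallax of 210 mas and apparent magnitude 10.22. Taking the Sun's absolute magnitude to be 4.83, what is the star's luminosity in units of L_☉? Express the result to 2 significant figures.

L/L_☉ ≈ 1.6×10^-3

d = 1/p = 1000/210 mas = 4.762 pc
M = m − 5 log₁₀ d + 5 = 10.22 − 5·0.6778 + 5 = 11.831
M − M_☉ = 11.831 − 4.83 = 7.001
L/L_☉ = 10^(−0.4 × 7.001) = 1.583×10^-3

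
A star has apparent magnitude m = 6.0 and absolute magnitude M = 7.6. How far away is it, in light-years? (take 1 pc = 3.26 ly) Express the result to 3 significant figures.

d ≈ 15.6 ly

Distance modulus: m − M = 6.0 − (7.6) = -1.600
m − M = 5 log₁₀ d − 5
log₁₀ d = (m − M)/5 + 1 = 0.6800
d = 10^0.6800 = 4.786 pc
= 15.60 ly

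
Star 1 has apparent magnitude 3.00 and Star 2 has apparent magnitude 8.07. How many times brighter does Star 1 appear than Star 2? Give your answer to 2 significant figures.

Δm = 3.00 − (8.07) = -5.07
Flux ratio = 10^(−0.4 Δm) = 10^(−0.4 × -5.07) = 10^2.028 = 106.7

110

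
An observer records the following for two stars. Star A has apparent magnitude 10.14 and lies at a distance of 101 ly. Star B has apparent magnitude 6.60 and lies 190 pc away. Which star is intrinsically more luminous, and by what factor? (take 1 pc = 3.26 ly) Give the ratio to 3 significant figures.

Star B is more luminous, by a factor of 980.

Star A: d = 101 ly / 3.26 = 30.98 pc
Star A: M = m − 5 log₁₀ d + 5 = 10.14 − 5·1.4911 + 5 = 7.684
Star B: M = m − 5 log₁₀ d + 5 = 6.60 − 5·2.2788 + 5 = 0.206
ΔM = M_A − M_B = 7.684 − (0.206) = 7.478; smaller M is more luminous → Star B.
L ratio = 10^(0.4 |ΔM|) = 10^2.991 = 980.2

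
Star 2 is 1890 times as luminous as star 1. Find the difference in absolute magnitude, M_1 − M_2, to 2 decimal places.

M_1 − M_2 ≈ 8.19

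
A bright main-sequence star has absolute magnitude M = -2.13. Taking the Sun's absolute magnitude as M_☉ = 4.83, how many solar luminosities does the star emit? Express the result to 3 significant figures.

L/L_☉ ≈ 608

M − M_☉ = -2.13 − 4.83 = -6.960
L/L_☉ = 10^(−0.4 (M − M_☉)) = 10^2.784 = 608.1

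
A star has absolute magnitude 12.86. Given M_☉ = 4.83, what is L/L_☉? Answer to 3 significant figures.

L/L_☉ ≈ 6.14×10^-4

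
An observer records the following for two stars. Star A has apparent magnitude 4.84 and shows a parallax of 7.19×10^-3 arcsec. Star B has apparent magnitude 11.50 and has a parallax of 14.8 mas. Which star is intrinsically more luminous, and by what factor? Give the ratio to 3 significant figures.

Star A: d = 1/p = 1/7.19×10^-3″ = 139.1 pc
Star A: M = m − 5 log₁₀ d + 5 = 4.84 − 5·2.1433 + 5 = -0.876
Star B: p = 14.8 mas = 0.0148″ → d = 1/p = 67.57 pc
Star B: M = m − 5 log₁₀ d + 5 = 11.50 − 5·1.8297 + 5 = 7.351
ΔM = M_A − M_B = -0.876 − (7.351) = -8.228; smaller M is more luminous → Star A.
L ratio = 10^(0.4 |ΔM|) = 10^3.291 = 1955

Star A is more luminous, by a factor of 1950.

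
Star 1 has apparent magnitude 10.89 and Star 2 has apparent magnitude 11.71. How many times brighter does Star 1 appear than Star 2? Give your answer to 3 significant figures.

Magnitude difference = -0.82
Flux ratio = 10^(−0.4 Δm) = 10^(−0.4 × -0.82) = 10^0.328 = 2.128

2.13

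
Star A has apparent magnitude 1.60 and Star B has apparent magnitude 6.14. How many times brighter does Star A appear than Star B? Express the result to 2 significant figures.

Δm = 1.60 − (6.14) = -4.54
Flux ratio = 10^(−0.4 Δm) = 10^(−0.4 × -4.54) = 10^1.816 = 65.46

65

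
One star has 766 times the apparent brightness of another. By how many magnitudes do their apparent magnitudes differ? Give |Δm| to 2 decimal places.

Pogson: Δm = −2.5 log₁₀(ratio) = −2.5 log₁₀(766) = −2.5 × 2.8842 = -7.211

|Δm| ≈ 7.21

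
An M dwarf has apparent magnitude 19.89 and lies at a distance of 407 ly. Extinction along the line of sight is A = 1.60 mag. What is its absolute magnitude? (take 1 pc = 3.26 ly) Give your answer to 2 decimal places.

M ≈ 12.81

d = 407 ly / 3.26 = 124.8 pc
5 log₁₀(d/10 pc) = 5 log₁₀(124.8) − 5 = 5.482
M = m − 5 log₁₀(d/10) − A = 19.89 − 5.482 − 1.60 = 12.808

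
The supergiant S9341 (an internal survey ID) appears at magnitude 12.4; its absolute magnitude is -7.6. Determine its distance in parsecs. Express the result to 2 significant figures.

Distance modulus: m − M = 12.4 − (-7.6) = 20.000
m − M = 5 log₁₀ d − 5
log₁₀ d = (m − M)/5 + 1 = 5.0000
d = 10^5.0000 = 100000 pc

d ≈ 100000 pc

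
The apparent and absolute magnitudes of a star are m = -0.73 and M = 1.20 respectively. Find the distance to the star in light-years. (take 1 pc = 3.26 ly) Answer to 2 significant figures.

d ≈ 13 ly

μ = m − M = -1.930
m − M = 5 log₁₀ d − 5
log₁₀ d = (m − M)/5 + 1 = 0.6140
d = 10^0.6140 = 4.111 pc
= 13.40 ly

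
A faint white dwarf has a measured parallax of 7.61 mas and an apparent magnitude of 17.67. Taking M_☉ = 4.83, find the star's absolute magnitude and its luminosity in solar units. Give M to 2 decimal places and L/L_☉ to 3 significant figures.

d = 1/p = 1000/7.61 mas = 131.4 pc
M = m − 5 log₁₀ d + 5 = 17.67 − 5·2.1186 + 5 = 12.077
M − M_☉ = 12.077 − 4.83 = 7.247
L/L_☉ = 10^(−0.4 × 7.247) = 1.262×10^-3

M ≈ 12.08; L/L_☉ ≈ 1.26×10^-3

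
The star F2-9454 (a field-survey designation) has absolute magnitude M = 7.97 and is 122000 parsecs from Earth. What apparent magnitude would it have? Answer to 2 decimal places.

m = M + 5 log₁₀ d − 5 = 7.97 + 5·5.0864 − 5 = 28.402

m ≈ 28.40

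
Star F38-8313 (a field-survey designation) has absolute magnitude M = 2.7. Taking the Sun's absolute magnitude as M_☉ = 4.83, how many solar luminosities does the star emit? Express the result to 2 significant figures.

M − M_☉ = 2.7 − 4.83 = -2.130
L/L_☉ = 10^(−0.4 (M − M_☉)) = 10^0.852 = 7.112

L/L_☉ ≈ 7.1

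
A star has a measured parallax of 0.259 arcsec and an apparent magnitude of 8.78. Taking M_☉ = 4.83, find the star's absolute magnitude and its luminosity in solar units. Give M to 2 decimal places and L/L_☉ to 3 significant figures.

M ≈ 10.85; L/L_☉ ≈ 3.92×10^-3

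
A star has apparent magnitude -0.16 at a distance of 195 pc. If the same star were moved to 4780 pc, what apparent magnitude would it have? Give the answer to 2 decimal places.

m ≈ 6.79

Flux ∝ 1/d², so Δm = 5 log₁₀(d₂/d₁) = 5 log₁₀(4780/195) = 6.947
m₂ = m₁ + Δm = -0.16 + (6.947) = 6.787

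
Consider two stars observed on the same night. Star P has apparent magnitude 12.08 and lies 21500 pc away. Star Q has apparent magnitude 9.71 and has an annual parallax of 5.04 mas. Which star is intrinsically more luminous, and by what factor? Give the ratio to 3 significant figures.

Star P is more luminous, by a factor of 1320.

Star P: M = m − 5 log₁₀ d + 5 = 12.08 − 5·4.3324 + 5 = -4.582
Star Q: p = 5.04 mas = 5.04×10^-3″ → d = 1/p = 198.4 pc
Star Q: M = m − 5 log₁₀ d + 5 = 9.71 − 5·2.2976 + 5 = 3.222
ΔM = M_P − M_Q = -4.582 − (3.222) = -7.804; smaller M is more luminous → Star P.
L ratio = 10^(0.4 |ΔM|) = 10^3.122 = 1324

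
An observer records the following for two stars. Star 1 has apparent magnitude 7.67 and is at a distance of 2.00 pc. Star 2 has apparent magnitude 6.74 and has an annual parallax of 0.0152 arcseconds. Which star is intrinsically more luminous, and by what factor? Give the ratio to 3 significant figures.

Star 1: M = m − 5 log₁₀ d + 5 = 7.67 − 5·0.3010 + 5 = 11.165
Star 2: d = 1/p = 1/0.0152″ = 65.79 pc
Star 2: M = m − 5 log₁₀ d + 5 = 6.74 − 5·1.8182 + 5 = 2.649
ΔM = M_1 − M_2 = 11.165 − (2.649) = 8.516; smaller M is more luminous → Star 2.
L ratio = 10^(0.4 |ΔM|) = 10^3.406 = 2548

Star 2 is more luminous, by a factor of 2550.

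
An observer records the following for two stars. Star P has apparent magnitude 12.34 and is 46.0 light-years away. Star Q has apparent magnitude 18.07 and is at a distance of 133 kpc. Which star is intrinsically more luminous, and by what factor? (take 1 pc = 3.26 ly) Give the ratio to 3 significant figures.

Star Q is more luminous, by a factor of 454000.

Star P: d = 46.0 ly / 3.26 = 14.11 pc
Star P: M = m − 5 log₁₀ d + 5 = 12.34 − 5·1.1495 + 5 = 11.592
Star Q: d = 133 kpc = 133000 pc
Star Q: M = m − 5 log₁₀ d + 5 = 18.07 − 5·5.1239 + 5 = -2.549
ΔM = M_P − M_Q = 11.592 − (-2.549) = 14.142; smaller M is more luminous → Star Q.
L ratio = 10^(0.4 |ΔM|) = 10^5.657 = 453500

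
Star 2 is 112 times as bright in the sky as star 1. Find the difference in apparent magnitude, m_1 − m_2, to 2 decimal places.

m_1 − m_2 ≈ 5.12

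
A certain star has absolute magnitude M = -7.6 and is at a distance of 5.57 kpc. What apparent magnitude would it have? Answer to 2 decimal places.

d = 5.57 kpc = 5570 pc
m = M + 5 log₁₀ d − 5 = -7.6 + 5·3.7459 − 5 = 6.129

m ≈ 6.13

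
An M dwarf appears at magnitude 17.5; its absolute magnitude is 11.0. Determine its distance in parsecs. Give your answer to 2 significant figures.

d ≈ 200 pc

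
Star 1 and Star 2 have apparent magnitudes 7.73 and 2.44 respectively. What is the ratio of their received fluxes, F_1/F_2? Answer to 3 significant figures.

Δm = 7.73 − (2.44) = 5.29
Flux ratio = 10^(−0.4 Δm) = 10^(−0.4 × 5.29) = 10^-2.116 = 7.656×10^-3

F_1/F_2 ≈ 7.66×10^-3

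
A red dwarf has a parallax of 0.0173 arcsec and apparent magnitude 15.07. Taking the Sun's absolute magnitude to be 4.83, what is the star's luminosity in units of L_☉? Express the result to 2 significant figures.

L/L_☉ ≈ 2.7×10^-3

d = 1/p = 1/0.0173″ = 57.80 pc
M = m − 5 log₁₀ d + 5 = 15.07 − 5·1.7620 + 5 = 11.260
M − M_☉ = 11.260 − 4.83 = 6.430
L/L_☉ = 10^(−0.4 × 6.430) = 2.679×10^-3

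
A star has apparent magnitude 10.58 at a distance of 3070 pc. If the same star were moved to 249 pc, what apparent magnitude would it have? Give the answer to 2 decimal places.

Flux ∝ 1/d², so Δm = 5 log₁₀(d₂/d₁) = 5 log₁₀(249/3070) = -5.455
m₂ = m₁ + Δm = 10.58 + (-5.455) = 5.125

m ≈ 5.13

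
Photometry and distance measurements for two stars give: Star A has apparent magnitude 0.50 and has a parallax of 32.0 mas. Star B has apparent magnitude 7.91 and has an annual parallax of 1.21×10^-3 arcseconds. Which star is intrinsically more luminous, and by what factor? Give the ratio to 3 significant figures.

Star A is more luminous, by a factor of 1.32.

Star A: p = 32.0 mas = 0.0320″ → d = 1/p = 31.25 pc
Star A: M = m − 5 log₁₀ d + 5 = 0.50 − 5·1.4949 + 5 = -1.974
Star B: d = 1/p = 1/1.21×10^-3″ = 826.4 pc
Star B: M = m − 5 log₁₀ d + 5 = 7.91 − 5·2.9172 + 5 = -1.676
ΔM = M_A − M_B = -1.974 − (-1.676) = -0.298; smaller M is more luminous → Star A.
L ratio = 10^(0.4 |ΔM|) = 10^0.119 = 1.316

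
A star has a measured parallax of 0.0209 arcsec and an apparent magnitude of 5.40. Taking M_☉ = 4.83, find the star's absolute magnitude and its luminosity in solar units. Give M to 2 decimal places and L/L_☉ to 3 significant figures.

M ≈ 2.00; L/L_☉ ≈ 13.5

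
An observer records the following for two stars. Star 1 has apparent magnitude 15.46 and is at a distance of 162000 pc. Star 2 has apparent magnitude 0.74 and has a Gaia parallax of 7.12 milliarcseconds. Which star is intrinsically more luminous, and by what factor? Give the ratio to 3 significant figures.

Star 1 is more luminous, by a factor of 1.72.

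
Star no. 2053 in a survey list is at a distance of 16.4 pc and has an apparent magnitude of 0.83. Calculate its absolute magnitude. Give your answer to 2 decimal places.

M ≈ -0.24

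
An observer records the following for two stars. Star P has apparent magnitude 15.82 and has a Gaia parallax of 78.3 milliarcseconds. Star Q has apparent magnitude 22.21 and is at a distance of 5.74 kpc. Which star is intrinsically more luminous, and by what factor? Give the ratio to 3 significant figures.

Star P: p = 78.3 mas = 0.0783″ → d = 1/p = 12.77 pc
Star P: M = m − 5 log₁₀ d + 5 = 15.82 − 5·1.1062 + 5 = 15.289
Star Q: d = 5.74 kpc = 5740 pc
Star Q: M = m − 5 log₁₀ d + 5 = 22.21 − 5·3.7589 + 5 = 8.415
ΔM = M_P − M_Q = 15.289 − (8.415) = 6.873; smaller M is more luminous → Star Q.
L ratio = 10^(0.4 |ΔM|) = 10^2.749 = 561.5

Star Q is more luminous, by a factor of 561.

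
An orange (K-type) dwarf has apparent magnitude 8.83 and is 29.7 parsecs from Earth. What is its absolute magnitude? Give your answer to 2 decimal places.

M ≈ 6.47

5 log₁₀(d/10 pc) = 5 log₁₀(29.70) − 5 = 2.364
M = m − 5 log₁₀(d/10) = 8.83 − 2.364 = 6.466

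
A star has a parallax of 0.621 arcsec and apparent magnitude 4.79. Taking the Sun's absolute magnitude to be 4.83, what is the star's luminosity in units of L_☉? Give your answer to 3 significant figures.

L/L_☉ ≈ 0.0269

d = 1/p = 1/0.621″ = 1.610 pc
M = m − 5 log₁₀ d + 5 = 4.79 − 5·0.2069 + 5 = 8.755
M − M_☉ = 8.755 − 4.83 = 3.925
L/L_☉ = 10^(−0.4 × 3.925) = 0.02690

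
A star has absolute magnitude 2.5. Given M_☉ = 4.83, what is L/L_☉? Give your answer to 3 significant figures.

M − M_☉ = 2.5 − 4.83 = -2.330
L/L_☉ = 10^(−0.4 (M − M_☉)) = 10^0.932 = 8.551

L/L_☉ ≈ 8.55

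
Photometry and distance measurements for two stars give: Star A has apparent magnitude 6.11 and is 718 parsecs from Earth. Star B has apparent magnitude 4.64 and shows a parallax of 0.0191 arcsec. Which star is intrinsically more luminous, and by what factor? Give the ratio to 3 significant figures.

Star A is more luminous, by a factor of 48.6.

Star A: M = m − 5 log₁₀ d + 5 = 6.11 − 5·2.8561 + 5 = -3.171
Star B: d = 1/p = 1/0.0191″ = 52.36 pc
Star B: M = m − 5 log₁₀ d + 5 = 4.64 − 5·1.7190 + 5 = 1.045
ΔM = M_A − M_B = -3.171 − (1.045) = -4.216; smaller M is more luminous → Star A.
L ratio = 10^(0.4 |ΔM|) = 10^1.686 = 48.56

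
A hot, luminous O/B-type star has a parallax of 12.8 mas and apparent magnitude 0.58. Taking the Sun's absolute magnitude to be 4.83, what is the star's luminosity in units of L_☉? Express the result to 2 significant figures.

d = 1/p = 1000/12.8 mas = 78.12 pc
M = m − 5 log₁₀ d + 5 = 0.58 − 5·1.8928 + 5 = -3.884
M − M_☉ = -3.884 − 4.83 = -8.714
L/L_☉ = 10^(−0.4 × -8.714) = 3059

L/L_☉ ≈ 3100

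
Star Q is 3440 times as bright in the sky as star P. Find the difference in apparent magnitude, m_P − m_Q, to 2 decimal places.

Pogson: Δm = −2.5 log₁₀(ratio) = −2.5 log₁₀(3440) = −2.5 × 3.5366 = -8.841
Star Q is brighter so has the smaller magnitude: m_P − m_Q is positive.

m_P − m_Q ≈ 8.84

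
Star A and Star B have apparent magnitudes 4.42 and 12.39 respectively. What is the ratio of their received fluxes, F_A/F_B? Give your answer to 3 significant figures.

F_A/F_B ≈ 1540

Δm = 4.42 − (12.39) = -7.97
Flux ratio = 10^(−0.4 Δm) = 10^(−0.4 × -7.97) = 10^3.188 = 1542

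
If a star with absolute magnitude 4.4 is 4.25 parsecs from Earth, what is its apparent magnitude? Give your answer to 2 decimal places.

m = M + 5 log₁₀ d − 5 = 4.4 + 5·0.6284 − 5 = 2.542

m ≈ 2.54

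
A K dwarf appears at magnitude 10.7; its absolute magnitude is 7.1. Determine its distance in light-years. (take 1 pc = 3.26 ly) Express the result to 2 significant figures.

μ = m − M = 3.600
m − M = 5 log₁₀ d − 5
log₁₀ d = (m − M)/5 + 1 = 1.7200
d = 10^1.7200 = 52.48 pc
= 171.1 ly

d ≈ 170 ly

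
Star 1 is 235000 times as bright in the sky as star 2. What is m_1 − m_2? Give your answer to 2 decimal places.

Pogson: Δm = −2.5 log₁₀(ratio) = −2.5 log₁₀(235000) = −2.5 × 5.3711 = -13.428
Star 1 is brighter, so it has the smaller magnitude: the difference is negative.

m_1 − m_2 ≈ -13.43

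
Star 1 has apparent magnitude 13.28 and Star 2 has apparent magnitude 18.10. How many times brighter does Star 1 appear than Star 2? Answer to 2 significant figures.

Δm = 13.28 − (18.10) = -4.82
Flux ratio = 10^(−0.4 Δm) = 10^(−0.4 × -4.82) = 10^1.928 = 84.72

85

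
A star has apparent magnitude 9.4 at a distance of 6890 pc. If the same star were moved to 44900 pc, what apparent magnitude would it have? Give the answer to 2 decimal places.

m ≈ 13.47

Flux ∝ 1/d², so Δm = 5 log₁₀(d₂/d₁) = 5 log₁₀(44900/6890) = 4.070
m₂ = m₁ + Δm = 9.4 + (4.070) = 13.470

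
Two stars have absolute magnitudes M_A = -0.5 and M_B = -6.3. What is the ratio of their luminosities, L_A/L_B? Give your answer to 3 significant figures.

ΔM = M_A − M_B = 5.8
L_A/L_B = 10^(−0.4 ΔM) = 10^-2.320 = 4.786×10^-3

L_A/L_B ≈ 4.79×10^-3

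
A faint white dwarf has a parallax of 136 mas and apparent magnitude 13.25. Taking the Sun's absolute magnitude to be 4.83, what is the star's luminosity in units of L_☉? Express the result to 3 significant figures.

L/L_☉ ≈ 2.32×10^-4

d = 1/p = 1000/136 mas = 7.353 pc
M = m − 5 log₁₀ d + 5 = 13.25 − 5·0.8665 + 5 = 13.918
M − M_☉ = 13.918 − 4.83 = 9.088
L/L_☉ = 10^(−0.4 × 9.088) = 2.317×10^-4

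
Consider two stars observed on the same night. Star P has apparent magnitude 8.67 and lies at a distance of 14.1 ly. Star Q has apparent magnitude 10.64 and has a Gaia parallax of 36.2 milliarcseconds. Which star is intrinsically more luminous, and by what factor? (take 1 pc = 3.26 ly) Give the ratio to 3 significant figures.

Star Q is more luminous, by a factor of 6.65.

Star P: d = 14.1 ly / 3.26 = 4.325 pc
Star P: M = m − 5 log₁₀ d + 5 = 8.67 − 5·0.6360 + 5 = 10.490
Star Q: p = 36.2 mas = 0.0362″ → d = 1/p = 27.62 pc
Star Q: M = m − 5 log₁₀ d + 5 = 10.64 − 5·1.4413 + 5 = 8.434
ΔM = M_P − M_Q = 10.490 − (8.434) = 2.056; smaller M is more luminous → Star Q.
L ratio = 10^(0.4 |ΔM|) = 10^0.823 = 6.646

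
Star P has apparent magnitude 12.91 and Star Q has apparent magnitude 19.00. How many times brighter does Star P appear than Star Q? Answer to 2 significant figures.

Δm = 12.91 − (19.00) = -6.09
Flux ratio = 10^(−0.4 Δm) = 10^(−0.4 × -6.09) = 10^2.436 = 272.9

270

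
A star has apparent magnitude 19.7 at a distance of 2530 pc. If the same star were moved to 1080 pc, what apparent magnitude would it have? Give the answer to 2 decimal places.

m ≈ 17.85

Flux ∝ 1/d², so Δm = 5 log₁₀(d₂/d₁) = 5 log₁₀(1080/2530) = -1.848
m₂ = m₁ + Δm = 19.7 + (-1.848) = 17.852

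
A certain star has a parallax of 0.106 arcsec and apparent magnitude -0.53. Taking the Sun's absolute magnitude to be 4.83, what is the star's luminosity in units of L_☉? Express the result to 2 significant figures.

L/L_☉ ≈ 120

d = 1/p = 1/0.106″ = 9.434 pc
M = m − 5 log₁₀ d + 5 = -0.53 − 5·0.9747 + 5 = -0.403
M − M_☉ = -0.403 − 4.83 = -5.233
L/L_☉ = 10^(−0.4 × -5.233) = 124.0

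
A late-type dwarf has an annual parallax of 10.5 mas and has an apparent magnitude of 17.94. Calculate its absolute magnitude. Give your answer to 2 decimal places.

p = 10.5 mas = 0.0105″ → d = 1/p = 95.24 pc
5 log₁₀(d/10 pc) = 5 log₁₀(95.24) − 5 = 4.894
M = m − 5 log₁₀(d/10) = 17.94 − 4.894 = 13.046

M ≈ 13.05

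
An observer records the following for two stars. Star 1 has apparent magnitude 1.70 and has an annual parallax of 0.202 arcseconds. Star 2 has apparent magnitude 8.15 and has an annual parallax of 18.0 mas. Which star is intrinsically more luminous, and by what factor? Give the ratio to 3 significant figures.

Star 1: d = 1/p = 1/0.202″ = 4.950 pc
Star 1: M = m − 5 log₁₀ d + 5 = 1.70 − 5·0.6946 + 5 = 3.227
Star 2: p = 18.0 mas = 0.0180″ → d = 1/p = 55.56 pc
Star 2: M = m − 5 log₁₀ d + 5 = 8.15 − 5·1.7447 + 5 = 4.426
ΔM = M_1 − M_2 = 3.227 − (4.426) = -1.200; smaller M is more luminous → Star 1.
L ratio = 10^(0.4 |ΔM|) = 10^0.480 = 3.019

Star 1 is more luminous, by a factor of 3.02.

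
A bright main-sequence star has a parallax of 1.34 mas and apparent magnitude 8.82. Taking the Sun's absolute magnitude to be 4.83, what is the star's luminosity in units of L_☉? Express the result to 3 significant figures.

L/L_☉ ≈ 141

d = 1/p = 1000/1.34 mas = 746.3 pc
M = m − 5 log₁₀ d + 5 = 8.82 − 5·2.8729 + 5 = -0.544
M − M_☉ = -0.544 − 4.83 = -5.374
L/L_☉ = 10^(−0.4 × -5.374) = 141.2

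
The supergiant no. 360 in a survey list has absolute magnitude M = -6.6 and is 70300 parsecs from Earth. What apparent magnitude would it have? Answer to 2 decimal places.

m ≈ 12.63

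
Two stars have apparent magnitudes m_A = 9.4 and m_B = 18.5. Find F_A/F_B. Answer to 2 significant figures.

F_A/F_B ≈ 4400

Magnitude difference = -9.1
Flux ratio = 10^(−0.4 Δm) = 10^(−0.4 × -9.1) = 10^3.640 = 4365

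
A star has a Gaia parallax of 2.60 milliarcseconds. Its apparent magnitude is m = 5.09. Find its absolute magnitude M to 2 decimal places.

p = 2.60 mas = 2.60×10^-3″ → d = 1/p = 384.6 pc
5 log₁₀(d/10 pc) = 5 log₁₀(384.6) − 5 = 7.925
M = m − 5 log₁₀(d/10) = 5.09 − 7.925 = -2.835

M ≈ -2.84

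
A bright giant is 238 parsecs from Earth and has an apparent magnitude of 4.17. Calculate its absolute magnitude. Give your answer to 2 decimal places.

M ≈ -2.71

5 log₁₀(d/10 pc) = 5 log₁₀(238.0) − 5 = 6.883
M = m − 5 log₁₀(d/10) = 4.17 − 6.883 = -2.713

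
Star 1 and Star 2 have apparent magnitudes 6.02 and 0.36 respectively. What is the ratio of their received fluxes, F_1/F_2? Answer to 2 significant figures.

Δm = 6.02 − (0.36) = 5.66
Flux ratio = 10^(−0.4 Δm) = 10^(−0.4 × 5.66) = 10^-2.264 = 5.445×10^-3

F_1/F_2 ≈ 5.4×10^-3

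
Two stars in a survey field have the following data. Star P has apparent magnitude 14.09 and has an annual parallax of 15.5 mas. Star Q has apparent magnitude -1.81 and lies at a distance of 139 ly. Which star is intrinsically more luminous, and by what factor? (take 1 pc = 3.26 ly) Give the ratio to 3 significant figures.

Star Q is more luminous, by a factor of 1.00×10^6.

Star P: p = 15.5 mas = 0.0155″ → d = 1/p = 64.52 pc
Star P: M = m − 5 log₁₀ d + 5 = 14.09 − 5·1.8097 + 5 = 10.042
Star Q: d = 139 ly / 3.26 = 42.64 pc
Star Q: M = m − 5 log₁₀ d + 5 = -1.81 − 5·1.6298 + 5 = -4.959
ΔM = M_P − M_Q = 10.042 − (-4.959) = 15.001; smaller M is more luminous → Star Q.
L ratio = 10^(0.4 |ΔM|) = 10^6.000 = 1.001×10^6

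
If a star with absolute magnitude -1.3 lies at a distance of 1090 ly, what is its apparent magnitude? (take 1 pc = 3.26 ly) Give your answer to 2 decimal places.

m ≈ 6.32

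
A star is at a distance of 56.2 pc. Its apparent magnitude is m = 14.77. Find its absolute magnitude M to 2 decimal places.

5 log₁₀(d/10 pc) = 5 log₁₀(56.20) − 5 = 3.749
M = m − 5 log₁₀(d/10) = 14.77 − 3.749 = 11.021

M ≈ 11.02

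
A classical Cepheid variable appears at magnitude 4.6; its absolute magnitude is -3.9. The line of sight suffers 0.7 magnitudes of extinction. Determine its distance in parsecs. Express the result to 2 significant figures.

m − M = 5 log₁₀(d/10 pc) + A  ⇒  4.6 − (-3.9) − 0.7 = 5 log₁₀(d/10)
7.800 = 5 log₁₀(d/10)
log₁₀ d = (m − M − A)/5 + 1 = 2.5600
d = 10^2.5600 = 363.1 pc

d ≈ 360 pc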